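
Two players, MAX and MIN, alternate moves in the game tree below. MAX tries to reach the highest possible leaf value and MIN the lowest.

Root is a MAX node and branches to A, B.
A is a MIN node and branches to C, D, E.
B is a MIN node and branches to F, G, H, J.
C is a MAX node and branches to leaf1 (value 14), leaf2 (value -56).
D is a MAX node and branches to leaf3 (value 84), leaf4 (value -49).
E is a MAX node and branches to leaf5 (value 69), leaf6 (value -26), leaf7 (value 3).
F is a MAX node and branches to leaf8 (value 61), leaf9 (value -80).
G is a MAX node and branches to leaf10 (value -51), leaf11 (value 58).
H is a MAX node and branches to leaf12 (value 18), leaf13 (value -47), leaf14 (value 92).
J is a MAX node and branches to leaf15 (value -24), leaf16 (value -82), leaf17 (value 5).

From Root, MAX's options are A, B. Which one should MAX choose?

A

C (MAX): max(14, -56) = 14
D (MAX): max(84, -49) = 84
E (MAX): max(69, -26, 3) = 69
A (MIN): min(14, 84, 69) = 14
F (MAX): max(61, -80) = 61
G (MAX): max(-51, 58) = 58
H (MAX): max(18, -47, 92) = 92
J (MAX): max(-24, -82, 5) = 5
B (MIN): min(61, 58, 92, 5) = 5
Root (MAX): max(14, 5) = 14
MAX at Root wants the highest of {A=14, B=5}, so chooses A.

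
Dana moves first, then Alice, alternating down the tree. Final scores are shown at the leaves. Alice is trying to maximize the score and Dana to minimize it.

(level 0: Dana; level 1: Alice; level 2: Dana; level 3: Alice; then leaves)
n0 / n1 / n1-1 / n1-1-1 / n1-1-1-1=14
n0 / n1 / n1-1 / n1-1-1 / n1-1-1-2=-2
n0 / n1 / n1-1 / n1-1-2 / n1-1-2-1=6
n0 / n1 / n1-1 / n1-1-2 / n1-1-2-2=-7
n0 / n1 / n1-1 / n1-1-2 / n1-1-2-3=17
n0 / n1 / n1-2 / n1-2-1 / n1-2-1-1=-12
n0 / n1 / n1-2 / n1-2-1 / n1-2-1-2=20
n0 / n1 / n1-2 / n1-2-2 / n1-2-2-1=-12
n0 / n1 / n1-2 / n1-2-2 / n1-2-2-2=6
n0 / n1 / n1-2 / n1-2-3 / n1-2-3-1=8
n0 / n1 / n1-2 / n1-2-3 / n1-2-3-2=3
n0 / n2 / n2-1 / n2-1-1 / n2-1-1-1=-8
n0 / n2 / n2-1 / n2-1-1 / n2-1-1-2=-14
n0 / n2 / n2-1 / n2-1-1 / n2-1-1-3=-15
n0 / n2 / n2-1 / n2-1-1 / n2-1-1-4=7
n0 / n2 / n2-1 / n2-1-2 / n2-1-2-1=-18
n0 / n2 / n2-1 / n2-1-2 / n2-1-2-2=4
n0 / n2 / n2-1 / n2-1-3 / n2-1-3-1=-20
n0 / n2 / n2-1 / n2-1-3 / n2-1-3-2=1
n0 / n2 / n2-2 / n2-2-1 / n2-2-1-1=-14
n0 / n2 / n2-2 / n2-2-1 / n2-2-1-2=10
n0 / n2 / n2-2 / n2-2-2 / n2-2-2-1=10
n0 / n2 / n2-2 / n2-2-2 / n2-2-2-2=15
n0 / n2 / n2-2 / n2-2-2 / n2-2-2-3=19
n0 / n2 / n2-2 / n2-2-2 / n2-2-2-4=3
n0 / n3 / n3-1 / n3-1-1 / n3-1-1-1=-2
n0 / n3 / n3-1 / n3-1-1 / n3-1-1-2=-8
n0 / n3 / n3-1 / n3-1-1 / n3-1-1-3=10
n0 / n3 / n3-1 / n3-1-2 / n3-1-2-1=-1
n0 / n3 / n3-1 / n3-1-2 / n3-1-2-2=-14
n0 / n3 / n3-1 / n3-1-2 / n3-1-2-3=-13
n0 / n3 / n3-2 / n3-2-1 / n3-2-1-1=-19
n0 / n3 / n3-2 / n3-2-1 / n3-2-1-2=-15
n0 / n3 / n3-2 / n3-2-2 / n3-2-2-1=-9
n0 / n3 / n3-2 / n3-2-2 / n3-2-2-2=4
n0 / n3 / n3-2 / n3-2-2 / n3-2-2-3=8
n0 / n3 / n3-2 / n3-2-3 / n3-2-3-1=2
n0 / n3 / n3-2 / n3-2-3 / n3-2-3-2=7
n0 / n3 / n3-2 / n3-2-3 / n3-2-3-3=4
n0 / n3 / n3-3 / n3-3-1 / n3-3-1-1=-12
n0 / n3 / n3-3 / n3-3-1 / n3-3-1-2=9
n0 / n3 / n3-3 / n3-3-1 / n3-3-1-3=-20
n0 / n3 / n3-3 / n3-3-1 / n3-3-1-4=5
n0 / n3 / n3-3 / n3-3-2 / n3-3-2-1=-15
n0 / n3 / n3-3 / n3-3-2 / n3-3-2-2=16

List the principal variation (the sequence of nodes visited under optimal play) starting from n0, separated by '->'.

n0 -> n3 -> n3-3 -> n3-3-1 -> n3-3-1-2

n1-1-1 (Alice): max(14, -2) = 14
n1-1-2 (Alice): max(6, -7, 17) = 17
n1-1 (Dana): min(14, 17) = 14
n1-2-1 (Alice): max(-12, 20) = 20
n1-2-2 (Alice): max(-12, 6) = 6
n1-2-3 (Alice): max(8, 3) = 8
n1-2 (Dana): min(20, 6, 8) = 6
n1 (Alice): max(14, 6) = 14
n2-1-1 (Alice): max(-8, -14, -15, 7) = 7
n2-1-2 (Alice): max(-18, 4) = 4
n2-1-3 (Alice): max(-20, 1) = 1
n2-1 (Dana): min(7, 4, 1) = 1
n2-2-1 (Alice): max(-14, 10) = 10
n2-2-2 (Alice): max(10, 15, 19, 3) = 19
n2-2 (Dana): min(10, 19) = 10
n2 (Alice): max(1, 10) = 10
n3-1-1 (Alice): max(-2, -8, 10) = 10
n3-1-2 (Alice): max(-1, -14, -13) = -1
n3-1 (Dana): min(10, -1) = -1
n3-2-1 (Alice): max(-19, -15) = -15
n3-2-2 (Alice): max(-9, 4, 8) = 8
n3-2-3 (Alice): max(2, 7, 4) = 7
n3-2 (Dana): min(-15, 8, 7) = -15
n3-3-1 (Alice): max(-12, 9, -20, 5) = 9
n3-3-2 (Alice): max(-15, 16) = 16
n3-3 (Dana): min(9, 16) = 9
n3 (Alice): max(-1, -15, 9) = 9
n0 (Dana): min(14, 10, 9) = 9
At n0, Dana picks n3 (lowest: 9).
At n3, Alice picks n3-3 (highest: 9).
At n3-3, Dana picks n3-3-1 (lowest: 9).
At n3-3-1, Alice picks n3-3-1-2 (highest: 9).
Terminal value 9.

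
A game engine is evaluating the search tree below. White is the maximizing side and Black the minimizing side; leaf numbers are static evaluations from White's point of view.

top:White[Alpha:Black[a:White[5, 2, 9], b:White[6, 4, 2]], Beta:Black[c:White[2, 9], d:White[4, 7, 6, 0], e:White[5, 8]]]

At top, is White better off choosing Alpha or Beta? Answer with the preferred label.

Beta

a (White): max(5, 2, 9) = 9
b (White): max(6, 4, 2) = 6
Alpha (Black): min(9, 6) = 6
c (White): max(2, 9) = 9
d (White): max(4, 7, 6, 0) = 7
e (White): max(5, 8) = 8
Beta (Black): min(9, 7, 8) = 7
White prefers the higher value; Alpha=6, Beta=7. Beta is better since 7 > 6.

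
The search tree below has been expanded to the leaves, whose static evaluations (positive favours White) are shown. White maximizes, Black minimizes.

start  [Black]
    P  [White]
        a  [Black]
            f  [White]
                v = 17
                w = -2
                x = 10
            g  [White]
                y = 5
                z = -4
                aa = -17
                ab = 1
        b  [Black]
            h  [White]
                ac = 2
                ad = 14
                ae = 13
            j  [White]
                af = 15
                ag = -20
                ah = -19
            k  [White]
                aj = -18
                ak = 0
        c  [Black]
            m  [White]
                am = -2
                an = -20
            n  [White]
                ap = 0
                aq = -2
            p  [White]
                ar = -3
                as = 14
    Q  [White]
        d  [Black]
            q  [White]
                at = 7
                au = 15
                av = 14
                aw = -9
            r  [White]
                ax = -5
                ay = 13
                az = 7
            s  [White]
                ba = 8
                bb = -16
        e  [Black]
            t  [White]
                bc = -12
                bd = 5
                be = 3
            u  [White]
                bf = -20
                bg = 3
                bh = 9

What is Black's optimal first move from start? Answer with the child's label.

f (White): max(17, -2, 10) = 17
g (White): max(5, -4, -17, 1) = 5
a (Black): min(17, 5) = 5
h (White): max(2, 14, 13) = 14
j (White): max(15, -20, -19) = 15
k (White): max(-18, 0) = 0
b (Black): min(14, 15, 0) = 0
m (White): max(-2, -20) = -2
n (White): max(0, -2) = 0
p (White): max(-3, 14) = 14
c (Black): min(-2, 0, 14) = -2
P (White): max(5, 0, -2) = 5
q (White): max(7, 15, 14, -9) = 15
r (White): max(-5, 13, 7) = 13
s (White): max(8, -16) = 8
d (Black): min(15, 13, 8) = 8
t (White): max(-12, 5, 3) = 5
u (White): max(-20, 3, 9) = 9
e (Black): min(5, 9) = 5
Q (White): max(8, 5) = 8
start (Black): min(5, 8) = 5
Black at start wants the lowest of {P=5, Q=8}, so chooses P.

P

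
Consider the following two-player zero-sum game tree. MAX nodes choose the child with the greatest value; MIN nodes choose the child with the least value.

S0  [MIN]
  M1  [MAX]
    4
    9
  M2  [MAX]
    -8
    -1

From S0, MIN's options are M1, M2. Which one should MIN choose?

M1 (MAX): max(4, 9) = 9
M2 (MAX): max(-8, -1) = -1
S0 (MIN): min(9, -1) = -1
MIN at S0 wants the lowest of {M1=9, M2=-1}, so chooses M2.

M2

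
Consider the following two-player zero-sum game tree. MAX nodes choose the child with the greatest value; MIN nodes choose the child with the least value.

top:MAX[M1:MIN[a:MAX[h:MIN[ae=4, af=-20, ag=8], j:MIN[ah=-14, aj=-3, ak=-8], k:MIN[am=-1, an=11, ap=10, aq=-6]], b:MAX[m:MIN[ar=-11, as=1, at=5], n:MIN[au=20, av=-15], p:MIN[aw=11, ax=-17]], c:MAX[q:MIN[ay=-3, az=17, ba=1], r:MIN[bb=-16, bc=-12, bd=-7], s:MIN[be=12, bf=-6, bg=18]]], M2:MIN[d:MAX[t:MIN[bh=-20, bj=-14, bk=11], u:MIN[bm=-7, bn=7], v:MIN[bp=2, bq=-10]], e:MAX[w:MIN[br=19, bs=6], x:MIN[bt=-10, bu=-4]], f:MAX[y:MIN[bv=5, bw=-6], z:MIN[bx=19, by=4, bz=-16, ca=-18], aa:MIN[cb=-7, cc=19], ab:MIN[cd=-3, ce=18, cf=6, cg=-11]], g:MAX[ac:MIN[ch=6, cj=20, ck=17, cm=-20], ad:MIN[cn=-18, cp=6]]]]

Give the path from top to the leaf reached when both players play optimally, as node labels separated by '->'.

h (MIN): min(4, -20, 8) = -20
j (MIN): min(-14, -3, -8) = -14
k (MIN): min(-1, 11, 10, -6) = -6
a (MAX): max(-20, -14, -6) = -6
m (MIN): min(-11, 1, 5) = -11
n (MIN): min(20, -15) = -15
p (MIN): min(11, -17) = -17
b (MAX): max(-11, -15, -17) = -11
q (MIN): min(-3, 17, 1) = -3
r (MIN): min(-16, -12, -7) = -16
s (MIN): min(12, -6, 18) = -6
c (MAX): max(-3, -16, -6) = -3
M1 (MIN): min(-6, -11, -3) = -11
t (MIN): min(-20, -14, 11) = -20
u (MIN): min(-7, 7) = -7
v (MIN): min(2, -10) = -10
d (MAX): max(-20, -7, -10) = -7
w (MIN): min(19, 6) = 6
x (MIN): min(-10, -4) = -10
e (MAX): max(6, -10) = 6
y (MIN): min(5, -6) = -6
z (MIN): min(19, 4, -16, -18) = -18
aa (MIN): min(-7, 19) = -7
ab (MIN): min(-3, 18, 6, -11) = -11
f (MAX): max(-6, -18, -7, -11) = -6
ac (MIN): min(6, 20, 17, -20) = -20
ad (MIN): min(-18, 6) = -18
g (MAX): max(-20, -18) = -18
M2 (MIN): min(-7, 6, -6, -18) = -18
top (MAX): max(-11, -18) = -11
At top, MAX picks M1 (highest: -11).
At M1, MIN picks b (lowest: -11).
At b, MAX picks m (highest: -11).
At m, MIN picks ar (lowest: -11).
Terminal value -11.

top -> M1 -> b -> m -> ar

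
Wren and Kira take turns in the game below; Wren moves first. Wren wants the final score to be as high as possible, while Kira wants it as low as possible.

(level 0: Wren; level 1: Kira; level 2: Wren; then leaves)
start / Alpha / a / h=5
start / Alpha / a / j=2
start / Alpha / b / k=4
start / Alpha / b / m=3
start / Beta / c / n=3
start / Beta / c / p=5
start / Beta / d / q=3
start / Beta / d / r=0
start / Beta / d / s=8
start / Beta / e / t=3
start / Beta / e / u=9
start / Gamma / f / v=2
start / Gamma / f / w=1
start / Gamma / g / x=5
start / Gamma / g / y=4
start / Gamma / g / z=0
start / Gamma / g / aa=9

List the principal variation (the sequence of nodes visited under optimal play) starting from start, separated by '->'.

start -> Beta -> c -> p

a (Wren): max(5, 2) = 5
b (Wren): max(4, 3) = 4
Alpha (Kira): min(5, 4) = 4
c (Wren): max(3, 5) = 5
d (Wren): max(3, 0, 8) = 8
e (Wren): max(3, 9) = 9
Beta (Kira): min(5, 8, 9) = 5
f (Wren): max(2, 1) = 2
g (Wren): max(5, 4, 0, 9) = 9
Gamma (Kira): min(2, 9) = 2
start (Wren): max(4, 5, 2) = 5
At start, Wren picks Beta (highest: 5).
At Beta, Kira picks c (lowest: 5).
At c, Wren picks p (highest: 5).
Terminal value 5.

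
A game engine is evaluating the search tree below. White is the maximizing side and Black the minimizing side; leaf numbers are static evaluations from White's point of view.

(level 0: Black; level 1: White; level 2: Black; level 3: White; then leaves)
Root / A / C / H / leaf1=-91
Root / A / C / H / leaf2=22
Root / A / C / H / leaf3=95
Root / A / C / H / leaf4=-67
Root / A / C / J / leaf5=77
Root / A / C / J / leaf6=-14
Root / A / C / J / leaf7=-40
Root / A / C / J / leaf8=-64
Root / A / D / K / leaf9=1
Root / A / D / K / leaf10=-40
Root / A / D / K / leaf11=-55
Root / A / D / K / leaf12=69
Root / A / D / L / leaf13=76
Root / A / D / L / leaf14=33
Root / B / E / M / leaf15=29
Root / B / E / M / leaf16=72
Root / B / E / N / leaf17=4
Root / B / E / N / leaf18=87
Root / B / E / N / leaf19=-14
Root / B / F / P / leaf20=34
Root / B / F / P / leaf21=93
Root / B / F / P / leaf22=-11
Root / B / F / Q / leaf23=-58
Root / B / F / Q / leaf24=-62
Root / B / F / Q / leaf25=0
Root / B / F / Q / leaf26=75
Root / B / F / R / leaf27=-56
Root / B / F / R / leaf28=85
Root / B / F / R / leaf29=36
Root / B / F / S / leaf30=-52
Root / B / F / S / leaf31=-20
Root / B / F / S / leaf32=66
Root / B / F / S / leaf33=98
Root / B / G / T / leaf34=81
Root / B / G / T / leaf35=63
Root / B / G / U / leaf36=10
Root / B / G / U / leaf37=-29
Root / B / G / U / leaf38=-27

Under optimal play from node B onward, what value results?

M (White): max(29, 72) = 72
N (White): max(4, 87, -14) = 87
E (Black): min(72, 87) = 72
P (White): max(34, 93, -11) = 93
Q (White): max(-58, -62, 0, 75) = 75
R (White): max(-56, 85, 36) = 85
S (White): max(-52, -20, 66, 98) = 98
F (Black): min(93, 75, 85, 98) = 75
T (White): max(81, 63) = 81
U (White): max(10, -29, -27) = 10
G (Black): min(81, 10) = 10
B (White): max(72, 75, 10) = 75

75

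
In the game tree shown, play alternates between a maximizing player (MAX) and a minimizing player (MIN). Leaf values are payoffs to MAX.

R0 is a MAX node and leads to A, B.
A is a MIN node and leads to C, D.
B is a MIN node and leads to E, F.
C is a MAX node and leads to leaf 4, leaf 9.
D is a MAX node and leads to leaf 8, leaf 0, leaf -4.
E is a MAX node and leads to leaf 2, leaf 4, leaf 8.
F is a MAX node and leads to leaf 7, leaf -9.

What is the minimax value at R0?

C (MAX): max(4, 9) = 9
D (MAX): max(8, 0, -4) = 8
A (MIN): min(9, 8) = 8
E (MAX): max(2, 4, 8) = 8
F (MAX): max(7, -9) = 7
B (MIN): min(8, 7) = 7
R0 (MAX): max(8, 7) = 8

8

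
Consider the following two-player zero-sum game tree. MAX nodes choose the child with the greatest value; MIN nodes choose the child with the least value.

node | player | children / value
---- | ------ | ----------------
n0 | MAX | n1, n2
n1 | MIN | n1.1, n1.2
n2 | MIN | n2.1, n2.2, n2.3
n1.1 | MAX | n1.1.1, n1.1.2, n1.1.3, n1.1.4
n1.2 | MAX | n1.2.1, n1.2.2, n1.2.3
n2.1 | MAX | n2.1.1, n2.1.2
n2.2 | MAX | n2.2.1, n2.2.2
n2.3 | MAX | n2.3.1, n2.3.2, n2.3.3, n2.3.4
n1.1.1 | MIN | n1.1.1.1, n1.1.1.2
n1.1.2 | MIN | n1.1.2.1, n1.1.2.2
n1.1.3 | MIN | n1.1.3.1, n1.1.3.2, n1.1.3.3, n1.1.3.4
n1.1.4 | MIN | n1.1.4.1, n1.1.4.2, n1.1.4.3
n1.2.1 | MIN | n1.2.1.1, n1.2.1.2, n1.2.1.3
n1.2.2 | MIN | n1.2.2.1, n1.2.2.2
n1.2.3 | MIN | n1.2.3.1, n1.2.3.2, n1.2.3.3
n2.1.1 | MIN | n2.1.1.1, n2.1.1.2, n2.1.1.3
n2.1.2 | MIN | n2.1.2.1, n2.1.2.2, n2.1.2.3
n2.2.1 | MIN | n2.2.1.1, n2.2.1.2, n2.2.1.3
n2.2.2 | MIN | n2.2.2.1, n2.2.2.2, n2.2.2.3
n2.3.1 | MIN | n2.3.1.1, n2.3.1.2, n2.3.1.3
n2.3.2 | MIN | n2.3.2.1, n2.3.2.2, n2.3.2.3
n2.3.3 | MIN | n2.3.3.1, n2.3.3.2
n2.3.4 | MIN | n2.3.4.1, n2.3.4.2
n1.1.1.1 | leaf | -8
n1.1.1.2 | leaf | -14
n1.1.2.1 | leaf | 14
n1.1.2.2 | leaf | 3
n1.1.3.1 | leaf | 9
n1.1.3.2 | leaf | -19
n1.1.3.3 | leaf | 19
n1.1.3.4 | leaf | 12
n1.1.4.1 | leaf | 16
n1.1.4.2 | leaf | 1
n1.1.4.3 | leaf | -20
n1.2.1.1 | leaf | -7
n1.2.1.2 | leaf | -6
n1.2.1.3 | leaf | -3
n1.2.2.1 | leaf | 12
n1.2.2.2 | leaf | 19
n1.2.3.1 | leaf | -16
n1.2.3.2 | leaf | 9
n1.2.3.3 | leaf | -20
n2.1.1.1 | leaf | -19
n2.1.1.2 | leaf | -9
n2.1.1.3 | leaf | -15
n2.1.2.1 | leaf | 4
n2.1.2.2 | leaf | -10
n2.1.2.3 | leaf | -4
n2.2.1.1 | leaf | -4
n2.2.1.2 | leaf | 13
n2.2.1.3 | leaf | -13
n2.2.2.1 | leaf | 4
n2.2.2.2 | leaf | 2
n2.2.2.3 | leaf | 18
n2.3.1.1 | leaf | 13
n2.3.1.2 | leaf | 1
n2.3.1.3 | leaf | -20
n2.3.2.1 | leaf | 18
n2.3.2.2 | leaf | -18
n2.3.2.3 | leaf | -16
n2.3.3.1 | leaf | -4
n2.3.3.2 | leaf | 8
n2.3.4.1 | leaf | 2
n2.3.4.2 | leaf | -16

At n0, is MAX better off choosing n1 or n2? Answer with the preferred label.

n1

n1.1.1 (MIN): min(-8, -14) = -14
n1.1.2 (MIN): min(14, 3) = 3
n1.1.3 (MIN): min(9, -19, 19, 12) = -19
n1.1.4 (MIN): min(16, 1, -20) = -20
n1.1 (MAX): max(-14, 3, -19, -20) = 3
n1.2.1 (MIN): min(-7, -6, -3) = -7
n1.2.2 (MIN): min(12, 19) = 12
n1.2.3 (MIN): min(-16, 9, -20) = -20
n1.2 (MAX): max(-7, 12, -20) = 12
n1 (MIN): min(3, 12) = 3
n2.1.1 (MIN): min(-19, -9, -15) = -19
n2.1.2 (MIN): min(4, -10, -4) = -10
n2.1 (MAX): max(-19, -10) = -10
n2.2.1 (MIN): min(-4, 13, -13) = -13
n2.2.2 (MIN): min(4, 2, 18) = 2
n2.2 (MAX): max(-13, 2) = 2
n2.3.1 (MIN): min(13, 1, -20) = -20
n2.3.2 (MIN): min(18, -18, -16) = -18
n2.3.3 (MIN): min(-4, 8) = -4
n2.3.4 (MIN): min(2, -16) = -16
n2.3 (MAX): max(-20, -18, -4, -16) = -4
n2 (MIN): min(-10, 2, -4) = -10
MAX prefers the higher value; n1=3, n2=-10. n1 is better since 3 > -10.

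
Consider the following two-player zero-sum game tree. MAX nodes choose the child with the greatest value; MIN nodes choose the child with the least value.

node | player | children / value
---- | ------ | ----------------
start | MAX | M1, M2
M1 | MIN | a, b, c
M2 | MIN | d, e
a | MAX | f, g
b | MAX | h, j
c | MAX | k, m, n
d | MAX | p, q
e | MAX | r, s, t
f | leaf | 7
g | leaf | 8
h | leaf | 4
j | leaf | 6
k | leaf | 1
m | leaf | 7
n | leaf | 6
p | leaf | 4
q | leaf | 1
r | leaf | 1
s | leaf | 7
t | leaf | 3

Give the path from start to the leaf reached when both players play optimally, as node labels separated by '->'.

start -> M1 -> b -> j

a (MAX): max(7, 8) = 8
b (MAX): max(4, 6) = 6
c (MAX): max(1, 7, 6) = 7
M1 (MIN): min(8, 6, 7) = 6
d (MAX): max(4, 1) = 4
e (MAX): max(1, 7, 3) = 7
M2 (MIN): min(4, 7) = 4
start (MAX): max(6, 4) = 6
At start, MAX picks M1 (highest: 6).
At M1, MIN picks b (lowest: 6).
At b, MAX picks j (highest: 6).
Terminal value 6.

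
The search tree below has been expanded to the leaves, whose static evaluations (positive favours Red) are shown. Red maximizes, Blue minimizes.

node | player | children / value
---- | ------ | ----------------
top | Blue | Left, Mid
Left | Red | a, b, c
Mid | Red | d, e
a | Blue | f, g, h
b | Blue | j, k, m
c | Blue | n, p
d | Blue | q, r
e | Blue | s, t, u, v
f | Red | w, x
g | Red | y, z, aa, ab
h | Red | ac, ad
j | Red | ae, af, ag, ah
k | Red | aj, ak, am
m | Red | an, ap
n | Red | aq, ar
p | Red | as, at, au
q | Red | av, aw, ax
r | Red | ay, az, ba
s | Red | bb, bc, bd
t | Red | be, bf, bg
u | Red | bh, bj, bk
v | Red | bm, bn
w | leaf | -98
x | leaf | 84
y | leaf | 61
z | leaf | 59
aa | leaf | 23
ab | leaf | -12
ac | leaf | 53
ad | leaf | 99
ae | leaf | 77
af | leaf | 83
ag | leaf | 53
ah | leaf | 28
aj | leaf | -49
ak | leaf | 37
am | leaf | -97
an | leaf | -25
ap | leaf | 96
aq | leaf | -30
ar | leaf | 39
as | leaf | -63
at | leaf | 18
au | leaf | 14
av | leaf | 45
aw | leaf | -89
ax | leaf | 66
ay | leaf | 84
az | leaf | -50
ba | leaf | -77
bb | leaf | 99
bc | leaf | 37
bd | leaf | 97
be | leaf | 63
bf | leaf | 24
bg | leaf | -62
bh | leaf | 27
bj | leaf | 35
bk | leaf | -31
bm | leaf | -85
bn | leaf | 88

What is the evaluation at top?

61

f (Red): max(-98, 84) = 84
g (Red): max(61, 59, 23, -12) = 61
h (Red): max(53, 99) = 99
a (Blue): min(84, 61, 99) = 61
j (Red): max(77, 83, 53, 28) = 83
k (Red): max(-49, 37, -97) = 37
m (Red): max(-25, 96) = 96
b (Blue): min(83, 37, 96) = 37
n (Red): max(-30, 39) = 39
p (Red): max(-63, 18, 14) = 18
c (Blue): min(39, 18) = 18
Left (Red): max(61, 37, 18) = 61
q (Red): max(45, -89, 66) = 66
r (Red): max(84, -50, -77) = 84
d (Blue): min(66, 84) = 66
s (Red): max(99, 37, 97) = 99
t (Red): max(63, 24, -62) = 63
u (Red): max(27, 35, -31) = 35
v (Red): max(-85, 88) = 88
e (Blue): min(99, 63, 35, 88) = 35
Mid (Red): max(66, 35) = 66
top (Blue): min(61, 66) = 61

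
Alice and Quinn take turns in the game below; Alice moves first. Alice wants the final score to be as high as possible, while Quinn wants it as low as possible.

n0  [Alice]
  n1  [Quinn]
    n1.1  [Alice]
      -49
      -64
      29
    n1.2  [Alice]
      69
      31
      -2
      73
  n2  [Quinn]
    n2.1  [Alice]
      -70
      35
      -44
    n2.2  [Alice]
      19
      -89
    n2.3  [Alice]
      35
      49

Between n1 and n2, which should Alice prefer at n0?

n1

n1.1 (Alice): max(-49, -64, 29) = 29
n1.2 (Alice): max(69, 31, -2, 73) = 73
n1 (Quinn): min(29, 73) = 29
n2.1 (Alice): max(-70, 35, -44) = 35
n2.2 (Alice): max(19, -89) = 19
n2.3 (Alice): max(35, 49) = 49
n2 (Quinn): min(35, 19, 49) = 19
Alice prefers the higher value; n1=29, n2=19. n1 is better since 29 > 19.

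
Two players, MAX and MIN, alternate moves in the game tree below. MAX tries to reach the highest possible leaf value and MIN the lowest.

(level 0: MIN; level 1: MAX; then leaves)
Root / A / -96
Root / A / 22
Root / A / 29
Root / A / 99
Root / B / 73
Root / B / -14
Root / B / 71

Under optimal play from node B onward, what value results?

73

B (MAX): max(73, -14, 71) = 73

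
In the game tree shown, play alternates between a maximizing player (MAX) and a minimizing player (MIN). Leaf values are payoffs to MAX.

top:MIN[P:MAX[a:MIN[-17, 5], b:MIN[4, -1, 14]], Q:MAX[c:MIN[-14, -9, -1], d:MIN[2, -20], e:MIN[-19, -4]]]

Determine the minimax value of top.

-14

a (MIN): min(-17, 5) = -17
b (MIN): min(4, -1, 14) = -1
P (MAX): max(-17, -1) = -1
c (MIN): min(-14, -9, -1) = -14
d (MIN): min(2, -20) = -20
e (MIN): min(-19, -4) = -19
Q (MAX): max(-14, -20, -19) = -14
top (MIN): min(-1, -14) = -14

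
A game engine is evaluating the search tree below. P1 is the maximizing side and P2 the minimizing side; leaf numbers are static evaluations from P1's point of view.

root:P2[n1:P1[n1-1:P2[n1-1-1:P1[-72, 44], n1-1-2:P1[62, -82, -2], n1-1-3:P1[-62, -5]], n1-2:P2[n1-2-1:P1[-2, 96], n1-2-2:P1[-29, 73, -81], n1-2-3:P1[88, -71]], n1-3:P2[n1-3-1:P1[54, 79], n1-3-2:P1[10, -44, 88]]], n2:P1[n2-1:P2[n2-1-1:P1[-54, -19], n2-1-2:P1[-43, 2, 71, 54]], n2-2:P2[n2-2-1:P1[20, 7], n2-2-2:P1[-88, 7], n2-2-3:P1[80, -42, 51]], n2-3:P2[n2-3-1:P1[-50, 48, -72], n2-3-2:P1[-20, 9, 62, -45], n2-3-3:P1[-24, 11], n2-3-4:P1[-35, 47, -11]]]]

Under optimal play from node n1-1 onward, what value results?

-5

n1-1-1 (P1): max(-72, 44) = 44
n1-1-2 (P1): max(62, -82, -2) = 62
n1-1-3 (P1): max(-62, -5) = -5
n1-1 (P2): min(44, 62, -5) = -5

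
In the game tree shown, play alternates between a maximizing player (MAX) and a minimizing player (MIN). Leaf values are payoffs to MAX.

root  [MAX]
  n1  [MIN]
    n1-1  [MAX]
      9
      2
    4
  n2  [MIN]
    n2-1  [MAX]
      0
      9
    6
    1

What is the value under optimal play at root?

n1-1 (MAX): max(9, 2) = 9
n1 (MIN): min(9, 4) = 4
n2-1 (MAX): max(0, 9) = 9
n2 (MIN): min(9, 6, 1) = 1
root (MAX): max(4, 1) = 4

4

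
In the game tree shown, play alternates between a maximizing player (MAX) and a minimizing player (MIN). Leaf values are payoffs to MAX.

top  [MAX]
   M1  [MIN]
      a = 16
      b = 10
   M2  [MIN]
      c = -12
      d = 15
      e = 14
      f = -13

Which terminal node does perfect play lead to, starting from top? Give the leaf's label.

M1 (MIN): min(16, 10) = 10
M2 (MIN): min(-12, 15, 14, -13) = -13
top (MAX): max(10, -13) = 10
At top, MAX picks M1 (highest: 10).
At M1, MIN picks b (lowest: 10).
Terminal value 10.

b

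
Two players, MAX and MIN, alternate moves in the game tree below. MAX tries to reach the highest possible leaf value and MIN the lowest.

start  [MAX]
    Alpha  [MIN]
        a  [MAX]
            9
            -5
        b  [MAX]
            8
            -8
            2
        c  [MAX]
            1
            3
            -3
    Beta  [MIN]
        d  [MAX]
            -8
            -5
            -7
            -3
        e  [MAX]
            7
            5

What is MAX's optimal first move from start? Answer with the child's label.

Alpha

a (MAX): max(9, -5) = 9
b (MAX): max(8, -8, 2) = 8
c (MAX): max(1, 3, -3) = 3
Alpha (MIN): min(9, 8, 3) = 3
d (MAX): max(-8, -5, -7, -3) = -3
e (MAX): max(7, 5) = 7
Beta (MIN): min(-3, 7) = -3
start (MAX): max(3, -3) = 3
MAX at start wants the highest of {Alpha=3, Beta=-3}, so chooses Alpha.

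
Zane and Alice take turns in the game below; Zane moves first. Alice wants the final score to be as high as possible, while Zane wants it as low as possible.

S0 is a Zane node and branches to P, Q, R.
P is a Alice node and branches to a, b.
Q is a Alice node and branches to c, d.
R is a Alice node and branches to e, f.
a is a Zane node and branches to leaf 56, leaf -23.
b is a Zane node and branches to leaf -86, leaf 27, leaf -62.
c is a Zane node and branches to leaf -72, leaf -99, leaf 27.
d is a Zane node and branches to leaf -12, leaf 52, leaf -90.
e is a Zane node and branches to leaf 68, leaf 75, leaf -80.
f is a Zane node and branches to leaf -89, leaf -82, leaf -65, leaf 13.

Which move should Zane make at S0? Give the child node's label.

Q

a (Zane): min(56, -23) = -23
b (Zane): min(-86, 27, -62) = -86
P (Alice): max(-23, -86) = -23
c (Zane): min(-72, -99, 27) = -99
d (Zane): min(-12, 52, -90) = -90
Q (Alice): max(-99, -90) = -90
e (Zane): min(68, 75, -80) = -80
f (Zane): min(-89, -82, -65, 13) = -89
R (Alice): max(-80, -89) = -80
S0 (Zane): min(-23, -90, -80) = -90
Zane at S0 wants the lowest of {P=-23, Q=-90, R=-80}, so chooses Q.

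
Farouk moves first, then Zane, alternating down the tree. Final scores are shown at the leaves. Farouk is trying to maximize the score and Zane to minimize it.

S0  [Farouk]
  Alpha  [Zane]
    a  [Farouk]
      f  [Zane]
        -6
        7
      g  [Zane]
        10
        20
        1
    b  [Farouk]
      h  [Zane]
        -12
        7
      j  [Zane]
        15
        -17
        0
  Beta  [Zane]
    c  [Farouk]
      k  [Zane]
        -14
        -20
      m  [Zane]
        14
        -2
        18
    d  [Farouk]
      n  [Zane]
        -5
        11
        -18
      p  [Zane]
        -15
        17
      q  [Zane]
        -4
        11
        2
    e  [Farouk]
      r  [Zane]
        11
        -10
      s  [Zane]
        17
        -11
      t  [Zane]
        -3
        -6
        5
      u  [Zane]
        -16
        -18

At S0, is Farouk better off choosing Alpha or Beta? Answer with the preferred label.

Beta

f (Zane): min(-6, 7) = -6
g (Zane): min(10, 20, 1) = 1
a (Farouk): max(-6, 1) = 1
h (Zane): min(-12, 7) = -12
j (Zane): min(15, -17, 0) = -17
b (Farouk): max(-12, -17) = -12
Alpha (Zane): min(1, -12) = -12
k (Zane): min(-14, -20) = -20
m (Zane): min(14, -2, 18) = -2
c (Farouk): max(-20, -2) = -2
n (Zane): min(-5, 11, -18) = -18
p (Zane): min(-15, 17) = -15
q (Zane): min(-4, 11, 2) = -4
d (Farouk): max(-18, -15, -4) = -4
r (Zane): min(11, -10) = -10
s (Zane): min(17, -11) = -11
t (Zane): min(-3, -6, 5) = -6
u (Zane): min(-16, -18) = -18
e (Farouk): max(-10, -11, -6, -18) = -6
Beta (Zane): min(-2, -4, -6) = -6
Farouk prefers the higher value; Alpha=-12, Beta=-6. Beta is better since -6 > -12.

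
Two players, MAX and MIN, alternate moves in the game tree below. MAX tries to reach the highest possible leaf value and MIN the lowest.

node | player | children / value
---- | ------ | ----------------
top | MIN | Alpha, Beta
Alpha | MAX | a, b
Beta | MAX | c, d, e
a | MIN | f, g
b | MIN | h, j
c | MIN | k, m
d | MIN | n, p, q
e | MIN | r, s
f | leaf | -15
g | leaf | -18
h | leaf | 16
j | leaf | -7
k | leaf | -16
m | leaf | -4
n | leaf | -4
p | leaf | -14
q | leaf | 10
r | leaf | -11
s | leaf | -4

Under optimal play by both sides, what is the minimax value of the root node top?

-11

a (MIN): min(-15, -18) = -18
b (MIN): min(16, -7) = -7
Alpha (MAX): max(-18, -7) = -7
c (MIN): min(-16, -4) = -16
d (MIN): min(-4, -14, 10) = -14
e (MIN): min(-11, -4) = -11
Beta (MAX): max(-16, -14, -11) = -11
top (MIN): min(-7, -11) = -11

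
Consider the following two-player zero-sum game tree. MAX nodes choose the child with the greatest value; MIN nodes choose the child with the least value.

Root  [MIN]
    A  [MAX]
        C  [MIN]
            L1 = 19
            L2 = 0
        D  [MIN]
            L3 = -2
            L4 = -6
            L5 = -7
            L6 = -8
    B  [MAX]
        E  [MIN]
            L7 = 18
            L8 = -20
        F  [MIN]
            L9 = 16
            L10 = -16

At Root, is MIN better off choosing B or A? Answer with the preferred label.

B

E (MIN): min(18, -20) = -20
F (MIN): min(16, -16) = -16
B (MAX): max(-20, -16) = -16
C (MIN): min(19, 0) = 0
D (MIN): min(-2, -6, -7, -8) = -8
A (MAX): max(0, -8) = 0
MIN prefers the lower value; B=-16, A=0. B is better since -16 < 0.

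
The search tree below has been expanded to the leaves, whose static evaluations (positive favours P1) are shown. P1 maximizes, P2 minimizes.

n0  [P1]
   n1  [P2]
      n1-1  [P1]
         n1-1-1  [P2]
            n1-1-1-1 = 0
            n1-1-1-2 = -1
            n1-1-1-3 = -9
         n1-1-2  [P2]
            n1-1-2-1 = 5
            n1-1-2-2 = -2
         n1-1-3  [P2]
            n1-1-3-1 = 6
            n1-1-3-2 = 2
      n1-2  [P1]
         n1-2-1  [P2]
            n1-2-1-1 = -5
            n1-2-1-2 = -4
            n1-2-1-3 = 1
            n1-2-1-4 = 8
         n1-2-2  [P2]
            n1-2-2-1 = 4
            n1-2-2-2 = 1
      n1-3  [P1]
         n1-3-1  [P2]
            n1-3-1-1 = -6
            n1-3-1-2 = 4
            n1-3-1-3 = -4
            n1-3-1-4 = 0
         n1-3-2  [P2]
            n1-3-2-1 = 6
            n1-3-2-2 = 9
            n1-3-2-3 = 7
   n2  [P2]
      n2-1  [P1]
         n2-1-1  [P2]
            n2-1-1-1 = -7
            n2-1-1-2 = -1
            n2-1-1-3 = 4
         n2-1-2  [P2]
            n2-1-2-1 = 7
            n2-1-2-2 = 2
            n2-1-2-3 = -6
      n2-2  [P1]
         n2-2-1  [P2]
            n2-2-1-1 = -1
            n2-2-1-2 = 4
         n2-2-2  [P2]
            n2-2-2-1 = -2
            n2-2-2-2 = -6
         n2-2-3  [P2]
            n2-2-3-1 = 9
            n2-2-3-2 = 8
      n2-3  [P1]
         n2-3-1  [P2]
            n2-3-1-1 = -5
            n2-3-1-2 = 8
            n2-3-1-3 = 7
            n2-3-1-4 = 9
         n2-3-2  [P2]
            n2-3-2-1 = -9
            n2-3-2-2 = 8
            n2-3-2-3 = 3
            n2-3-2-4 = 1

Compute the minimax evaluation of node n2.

n2-1-1 (P2): min(-7, -1, 4) = -7
n2-1-2 (P2): min(7, 2, -6) = -6
n2-1 (P1): max(-7, -6) = -6
n2-2-1 (P2): min(-1, 4) = -1
n2-2-2 (P2): min(-2, -6) = -6
n2-2-3 (P2): min(9, 8) = 8
n2-2 (P1): max(-1, -6, 8) = 8
n2-3-1 (P2): min(-5, 8, 7, 9) = -5
n2-3-2 (P2): min(-9, 8, 3, 1) = -9
n2-3 (P1): max(-5, -9) = -5
n2 (P2): min(-6, 8, -5) = -6

-6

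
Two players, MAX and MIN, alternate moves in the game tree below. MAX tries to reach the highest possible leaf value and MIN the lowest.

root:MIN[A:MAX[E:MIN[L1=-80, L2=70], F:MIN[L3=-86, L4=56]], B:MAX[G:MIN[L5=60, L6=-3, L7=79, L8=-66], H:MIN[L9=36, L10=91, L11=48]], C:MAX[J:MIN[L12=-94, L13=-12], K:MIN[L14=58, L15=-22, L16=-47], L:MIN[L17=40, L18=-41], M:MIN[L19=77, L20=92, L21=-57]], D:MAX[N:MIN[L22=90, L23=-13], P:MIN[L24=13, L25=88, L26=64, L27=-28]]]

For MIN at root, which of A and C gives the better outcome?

A

E (MIN): min(-80, 70) = -80
F (MIN): min(-86, 56) = -86
A (MAX): max(-80, -86) = -80
J (MIN): min(-94, -12) = -94
K (MIN): min(58, -22, -47) = -47
L (MIN): min(40, -41) = -41
M (MIN): min(77, 92, -57) = -57
C (MAX): max(-94, -47, -41, -57) = -41
MIN prefers the lower value; A=-80, C=-41. A is better since -80 < -41.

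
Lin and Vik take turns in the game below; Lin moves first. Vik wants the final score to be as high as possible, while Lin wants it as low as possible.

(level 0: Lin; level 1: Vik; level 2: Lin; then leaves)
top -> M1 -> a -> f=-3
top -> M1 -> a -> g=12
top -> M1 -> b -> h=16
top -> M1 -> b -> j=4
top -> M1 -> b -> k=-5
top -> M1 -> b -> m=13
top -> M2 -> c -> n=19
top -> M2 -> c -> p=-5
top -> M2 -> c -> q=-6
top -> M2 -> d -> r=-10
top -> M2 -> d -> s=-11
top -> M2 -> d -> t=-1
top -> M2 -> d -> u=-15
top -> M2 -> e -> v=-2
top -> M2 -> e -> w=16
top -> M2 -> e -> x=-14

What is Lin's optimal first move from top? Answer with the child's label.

a (Lin): min(-3, 12) = -3
b (Lin): min(16, 4, -5, 13) = -5
M1 (Vik): max(-3, -5) = -3
c (Lin): min(19, -5, -6) = -6
d (Lin): min(-10, -11, -1, -15) = -15
e (Lin): min(-2, 16, -14) = -14
M2 (Vik): max(-6, -15, -14) = -6
top (Lin): min(-3, -6) = -6
Lin at top wants the lowest of {M1=-3, M2=-6}, so chooses M2.

M2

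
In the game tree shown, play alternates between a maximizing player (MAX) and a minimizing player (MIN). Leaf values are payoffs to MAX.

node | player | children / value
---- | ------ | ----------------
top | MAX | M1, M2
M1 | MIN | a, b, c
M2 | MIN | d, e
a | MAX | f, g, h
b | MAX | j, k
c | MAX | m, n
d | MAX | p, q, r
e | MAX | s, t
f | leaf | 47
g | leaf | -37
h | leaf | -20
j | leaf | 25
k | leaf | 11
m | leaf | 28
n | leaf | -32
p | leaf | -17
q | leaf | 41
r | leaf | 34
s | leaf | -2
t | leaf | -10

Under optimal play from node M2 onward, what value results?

d (MAX): max(-17, 41, 34) = 41
e (MAX): max(-2, -10) = -2
M2 (MIN): min(41, -2) = -2

-2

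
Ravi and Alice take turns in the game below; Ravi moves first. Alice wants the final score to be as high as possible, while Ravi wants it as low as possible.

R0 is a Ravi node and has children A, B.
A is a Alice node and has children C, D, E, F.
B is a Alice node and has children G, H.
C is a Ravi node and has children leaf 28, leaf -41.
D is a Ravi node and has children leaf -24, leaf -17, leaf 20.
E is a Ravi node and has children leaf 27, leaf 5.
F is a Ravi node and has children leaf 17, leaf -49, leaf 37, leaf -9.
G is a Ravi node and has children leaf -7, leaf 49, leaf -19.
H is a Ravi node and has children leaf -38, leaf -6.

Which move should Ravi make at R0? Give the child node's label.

B

C (Ravi): min(28, -41) = -41
D (Ravi): min(-24, -17, 20) = -24
E (Ravi): min(27, 5) = 5
F (Ravi): min(17, -49, 37, -9) = -49
A (Alice): max(-41, -24, 5, -49) = 5
G (Ravi): min(-7, 49, -19) = -19
H (Ravi): min(-38, -6) = -38
B (Alice): max(-19, -38) = -19
R0 (Ravi): min(5, -19) = -19
Ravi at R0 wants the lowest of {A=5, B=-19}, so chooses B.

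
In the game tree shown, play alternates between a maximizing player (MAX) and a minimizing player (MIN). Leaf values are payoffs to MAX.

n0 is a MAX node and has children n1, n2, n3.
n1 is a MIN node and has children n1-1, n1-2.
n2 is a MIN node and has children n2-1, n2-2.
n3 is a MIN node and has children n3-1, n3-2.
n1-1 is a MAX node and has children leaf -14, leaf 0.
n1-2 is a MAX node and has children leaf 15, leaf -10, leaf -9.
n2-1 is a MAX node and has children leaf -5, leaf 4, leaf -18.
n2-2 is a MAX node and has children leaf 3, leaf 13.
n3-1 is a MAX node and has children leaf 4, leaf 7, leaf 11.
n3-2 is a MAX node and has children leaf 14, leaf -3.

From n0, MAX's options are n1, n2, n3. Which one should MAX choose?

n3

n1-1 (MAX): max(-14, 0) = 0
n1-2 (MAX): max(15, -10, -9) = 15
n1 (MIN): min(0, 15) = 0
n2-1 (MAX): max(-5, 4, -18) = 4
n2-2 (MAX): max(3, 13) = 13
n2 (MIN): min(4, 13) = 4
n3-1 (MAX): max(4, 7, 11) = 11
n3-2 (MAX): max(14, -3) = 14
n3 (MIN): min(11, 14) = 11
n0 (MAX): max(0, 4, 11) = 11
MAX at n0 wants the highest of {n1=0, n2=4, n3=11}, so chooses n3.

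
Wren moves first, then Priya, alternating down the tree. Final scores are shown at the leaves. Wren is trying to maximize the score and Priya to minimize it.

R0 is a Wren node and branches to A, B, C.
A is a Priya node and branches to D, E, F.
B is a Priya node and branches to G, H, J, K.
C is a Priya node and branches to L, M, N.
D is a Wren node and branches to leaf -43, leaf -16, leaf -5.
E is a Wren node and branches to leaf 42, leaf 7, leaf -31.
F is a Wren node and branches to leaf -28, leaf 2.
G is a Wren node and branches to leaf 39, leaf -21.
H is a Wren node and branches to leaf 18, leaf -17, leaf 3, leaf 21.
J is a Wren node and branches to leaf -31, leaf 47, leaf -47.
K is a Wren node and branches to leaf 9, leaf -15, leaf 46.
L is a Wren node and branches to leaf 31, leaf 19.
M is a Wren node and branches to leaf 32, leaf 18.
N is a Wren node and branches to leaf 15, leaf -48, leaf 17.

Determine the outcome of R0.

D (Wren): max(-43, -16, -5) = -5
E (Wren): max(42, 7, -31) = 42
F (Wren): max(-28, 2) = 2
A (Priya): min(-5, 42, 2) = -5
G (Wren): max(39, -21) = 39
H (Wren): max(18, -17, 3, 21) = 21
J (Wren): max(-31, 47, -47) = 47
K (Wren): max(9, -15, 46) = 46
B (Priya): min(39, 21, 47, 46) = 21
L (Wren): max(31, 19) = 31
M (Wren): max(32, 18) = 32
N (Wren): max(15, -48, 17) = 17
C (Priya): min(31, 32, 17) = 17
R0 (Wren): max(-5, 21, 17) = 21

21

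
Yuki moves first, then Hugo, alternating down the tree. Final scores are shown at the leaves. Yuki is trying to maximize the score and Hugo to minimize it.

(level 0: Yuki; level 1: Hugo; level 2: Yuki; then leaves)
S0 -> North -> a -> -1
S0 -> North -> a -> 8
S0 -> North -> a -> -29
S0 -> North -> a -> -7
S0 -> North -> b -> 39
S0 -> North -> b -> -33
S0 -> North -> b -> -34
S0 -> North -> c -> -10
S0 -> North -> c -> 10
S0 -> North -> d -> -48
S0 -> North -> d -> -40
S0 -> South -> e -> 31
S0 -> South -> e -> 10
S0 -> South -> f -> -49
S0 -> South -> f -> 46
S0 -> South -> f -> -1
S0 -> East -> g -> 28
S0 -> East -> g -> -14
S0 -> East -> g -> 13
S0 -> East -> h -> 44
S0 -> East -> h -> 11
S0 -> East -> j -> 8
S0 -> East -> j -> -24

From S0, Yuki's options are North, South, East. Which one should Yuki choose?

a (Yuki): max(-1, 8, -29, -7) = 8
b (Yuki): max(39, -33, -34) = 39
c (Yuki): max(-10, 10) = 10
d (Yuki): max(-48, -40) = -40
North (Hugo): min(8, 39, 10, -40) = -40
e (Yuki): max(31, 10) = 31
f (Yuki): max(-49, 46, -1) = 46
South (Hugo): min(31, 46) = 31
g (Yuki): max(28, -14, 13) = 28
h (Yuki): max(44, 11) = 44
j (Yuki): max(8, -24) = 8
East (Hugo): min(28, 44, 8) = 8
S0 (Yuki): max(-40, 31, 8) = 31
Yuki at S0 wants the highest of {North=-40, South=31, East=8}, so chooses South.

South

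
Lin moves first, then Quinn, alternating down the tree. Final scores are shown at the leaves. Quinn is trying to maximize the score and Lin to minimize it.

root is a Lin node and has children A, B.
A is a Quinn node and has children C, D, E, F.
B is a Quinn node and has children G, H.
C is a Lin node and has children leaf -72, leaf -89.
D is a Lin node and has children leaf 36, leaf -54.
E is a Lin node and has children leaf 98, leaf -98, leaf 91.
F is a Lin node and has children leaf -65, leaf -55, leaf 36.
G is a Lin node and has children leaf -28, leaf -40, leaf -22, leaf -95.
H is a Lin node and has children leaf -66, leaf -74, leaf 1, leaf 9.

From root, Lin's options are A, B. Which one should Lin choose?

B

C (Lin): min(-72, -89) = -89
D (Lin): min(36, -54) = -54
E (Lin): min(98, -98, 91) = -98
F (Lin): min(-65, -55, 36) = -65
A (Quinn): max(-89, -54, -98, -65) = -54
G (Lin): min(-28, -40, -22, -95) = -95
H (Lin): min(-66, -74, 1, 9) = -74
B (Quinn): max(-95, -74) = -74
root (Lin): min(-54, -74) = -74
Lin at root wants the lowest of {A=-54, B=-74}, so chooses B.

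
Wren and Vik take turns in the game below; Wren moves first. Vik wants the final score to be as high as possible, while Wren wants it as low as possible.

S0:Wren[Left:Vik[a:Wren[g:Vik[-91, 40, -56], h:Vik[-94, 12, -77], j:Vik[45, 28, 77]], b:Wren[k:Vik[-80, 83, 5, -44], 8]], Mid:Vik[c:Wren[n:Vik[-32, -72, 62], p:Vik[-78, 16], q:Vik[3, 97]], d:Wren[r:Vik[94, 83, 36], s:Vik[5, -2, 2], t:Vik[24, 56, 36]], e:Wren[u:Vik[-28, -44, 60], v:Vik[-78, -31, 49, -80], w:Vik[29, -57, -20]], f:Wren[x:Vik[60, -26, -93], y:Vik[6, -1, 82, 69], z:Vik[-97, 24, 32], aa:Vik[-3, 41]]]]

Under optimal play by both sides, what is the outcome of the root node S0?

g (Vik): max(-91, 40, -56) = 40
h (Vik): max(-94, 12, -77) = 12
j (Vik): max(45, 28, 77) = 77
a (Wren): min(40, 12, 77) = 12
k (Vik): max(-80, 83, 5, -44) = 83
b (Wren): min(83, 8) = 8
Left (Vik): max(12, 8) = 12
n (Vik): max(-32, -72, 62) = 62
p (Vik): max(-78, 16) = 16
q (Vik): max(3, 97) = 97
c (Wren): min(62, 16, 97) = 16
r (Vik): max(94, 83, 36) = 94
s (Vik): max(5, -2, 2) = 5
t (Vik): max(24, 56, 36) = 56
d (Wren): min(94, 5, 56) = 5
u (Vik): max(-28, -44, 60) = 60
v (Vik): max(-78, -31, 49, -80) = 49
w (Vik): max(29, -57, -20) = 29
e (Wren): min(60, 49, 29) = 29
x (Vik): max(60, -26, -93) = 60
y (Vik): max(6, -1, 82, 69) = 82
z (Vik): max(-97, 24, 32) = 32
aa (Vik): max(-3, 41) = 41
f (Wren): min(60, 82, 32, 41) = 32
Mid (Vik): max(16, 5, 29, 32) = 32
S0 (Wren): min(12, 32) = 12

12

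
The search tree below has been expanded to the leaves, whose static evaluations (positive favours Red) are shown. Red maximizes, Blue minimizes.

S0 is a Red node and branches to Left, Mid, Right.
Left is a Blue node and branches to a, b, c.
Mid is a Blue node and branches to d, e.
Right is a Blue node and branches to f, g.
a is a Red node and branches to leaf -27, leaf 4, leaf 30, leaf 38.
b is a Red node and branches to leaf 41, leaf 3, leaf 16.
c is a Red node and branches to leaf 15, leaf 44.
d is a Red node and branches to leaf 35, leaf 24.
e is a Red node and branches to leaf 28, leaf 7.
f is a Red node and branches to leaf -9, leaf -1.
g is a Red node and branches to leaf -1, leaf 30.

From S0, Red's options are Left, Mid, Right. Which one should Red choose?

Left

a (Red): max(-27, 4, 30, 38) = 38
b (Red): max(41, 3, 16) = 41
c (Red): max(15, 44) = 44
Left (Blue): min(38, 41, 44) = 38
d (Red): max(35, 24) = 35
e (Red): max(28, 7) = 28
Mid (Blue): min(35, 28) = 28
f (Red): max(-9, -1) = -1
g (Red): max(-1, 30) = 30
Right (Blue): min(-1, 30) = -1
S0 (Red): max(38, 28, -1) = 38
Red at S0 wants the highest of {Left=38, Mid=28, Right=-1}, so chooses Left.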